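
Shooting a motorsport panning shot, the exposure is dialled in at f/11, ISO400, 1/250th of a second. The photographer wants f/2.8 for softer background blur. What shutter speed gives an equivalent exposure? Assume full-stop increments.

Aperture: f/11 → f/8 → f/5.6 → f/4 → f/2.8 — 4 stops wider (brighter).
Need 4 stops darker from the shutter speed: 1/250 → 1/500 → 1/1000 → 1/2000 → 1/4000.

1/4000s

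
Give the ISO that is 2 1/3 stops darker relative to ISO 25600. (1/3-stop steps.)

ISO 5000

ISO: 25600 → 20000 → 16000 → 12800 → 10000 → 8000 → 6400 → 5000 — 2 1/3 stops dropped (darker).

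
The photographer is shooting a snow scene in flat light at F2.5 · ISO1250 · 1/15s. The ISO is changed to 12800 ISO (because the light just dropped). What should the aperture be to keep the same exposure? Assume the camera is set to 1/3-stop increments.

ISO: 1250 → 1600 → 2000 → 2500 → 3200 → 4000 → 5000 → 6400 → 8000 → 10000 → 12800 — 3 1/3 stops raised (brighter).
Need 3 1/3 stops darker from the aperture: f/2.5 → f/2.8 → f/3.2 → f/3.5 → f/4 → f/4.5 → f/5 → f/5.6 → f/6.3 → f/7.1 → f/8.

f/8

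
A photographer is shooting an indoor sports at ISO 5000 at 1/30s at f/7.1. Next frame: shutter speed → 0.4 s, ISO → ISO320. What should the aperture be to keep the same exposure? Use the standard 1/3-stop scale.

f/6.3

Shutter speed: 1/30 → 1/25 → 1/20 → 1/15 → 1/13 → 1/10 → 1/8 → 1/6 → 1/5 → 1/4 → 0.3 → 0.4 — 3 2/3 stops slower (brighter).
ISO: 5000 → 4000 → 3200 → 2500 → 2000 → 1600 → 1250 → 1000 → 800 → 640 → 500 → 400 → 320 — 4 stops dropped (darker).
Net change so far: 1/3 stop darker. Offset with the aperture: f/7.1 → f/6.3.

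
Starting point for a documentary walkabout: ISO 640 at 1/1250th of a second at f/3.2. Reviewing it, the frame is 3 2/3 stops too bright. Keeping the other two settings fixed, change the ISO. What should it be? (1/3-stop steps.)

ISO 50

Overexposed by 3 2/3 stops → need 3 2/3 stops darker.
ISO: 640 → 500 → 400 → 320 → 250 → 200 → 160 → 125 → 100 → 80 → 64 → 50.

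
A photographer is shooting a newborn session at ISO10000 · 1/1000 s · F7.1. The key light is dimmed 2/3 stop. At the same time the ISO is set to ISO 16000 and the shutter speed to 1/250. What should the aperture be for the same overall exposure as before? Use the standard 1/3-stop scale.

Scene light: 2/3 stop darker.
ISO: 10000 → 12800 → 16000 — 2/3 stop higher (brighter).
Shutter speed: 1/1000 → 1/800 → 1/640 → 1/500 → 1/400 → 1/320 → 1/250 — 2 stops slower (brighter).
Net so far: 2 stops brighter. Aperture: f/7.1 → f/8 → f/9 → f/10 → f/11 → f/13 → f/14.

f/14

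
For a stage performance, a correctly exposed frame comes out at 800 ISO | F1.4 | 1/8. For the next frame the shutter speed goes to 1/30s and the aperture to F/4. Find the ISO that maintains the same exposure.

ISO 25600

Shutter speed: 1/8 → 1/15 → 1/30 — 2 stops shorter (darker).
Aperture: f/1.4 → f/2 → f/2.8 → f/4 — 3 stops narrower (darker).
Net change so far: 5 stops darker. Offset with the ISO: 800 → 1600 → 3200 → 6400 → 12800 → 25600.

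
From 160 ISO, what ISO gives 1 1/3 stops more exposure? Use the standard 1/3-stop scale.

ISO 400

ISO: 160 → 200 → 250 → 320 → 400 — 1 1/3 stops higher (brighter).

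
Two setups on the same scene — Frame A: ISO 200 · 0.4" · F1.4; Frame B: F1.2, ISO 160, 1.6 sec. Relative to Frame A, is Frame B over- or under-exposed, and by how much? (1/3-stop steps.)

2 stops brighter

Aperture: f/1.4 → f/1.2 — 1/3 stop wider (brighter).
Shutter speed: 0.4 → 0.5 → 0.6 → 0.8 → 1 → 1.3 → 1.6 — 2 stops longer (brighter).
ISO: 200 → 160 — 1/3 stop lower (darker).
Net: +1/3 +2 −1/3 = +2 stops.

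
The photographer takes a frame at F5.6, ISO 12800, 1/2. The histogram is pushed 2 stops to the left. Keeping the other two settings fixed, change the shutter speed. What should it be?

Underexposed by 2 stops → need 2 stops brighter.
Shutter speed: 1/2 → 1 → 2.

2 s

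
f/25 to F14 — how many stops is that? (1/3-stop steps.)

f/25 → f/22 → f/20 → f/18 → f/16 → f/14 — count the steps: 5 third-stops = 1 2/3 stops.

1 2/3 stops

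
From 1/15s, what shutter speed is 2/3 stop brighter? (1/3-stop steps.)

1/10s

Shutter speed: 1/15 → 1/13 → 1/10 — 2/3 stop slower (brighter).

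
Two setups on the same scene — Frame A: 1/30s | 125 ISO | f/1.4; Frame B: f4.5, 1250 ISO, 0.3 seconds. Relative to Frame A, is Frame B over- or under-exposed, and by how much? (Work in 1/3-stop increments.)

Aperture: f/1.4 → f/1.6 → f/1.8 → f/2 → f/2.2 → f/2.5 → f/2.8 → f/3.2 → f/3.5 → f/4 → f/4.5 — 3 1/3 stops stopped down (darker).
Shutter speed: 1/30 → 1/25 → 1/20 → 1/15 → 1/13 → 1/10 → 1/8 → 1/6 → 1/5 → 1/4 → 0.3 — 3 1/3 stops slower (brighter).
ISO: 125 → 160 → 200 → 250 → 320 → 400 → 500 → 640 → 800 → 1000 → 1250 — 3 1/3 stops raised (brighter).
Net: −3 1/3 +3 1/3 +3 1/3 = +3 1/3 stops.

3 1/3 stops brighter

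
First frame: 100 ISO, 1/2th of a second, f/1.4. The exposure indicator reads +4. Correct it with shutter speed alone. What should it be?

1/30s

Overexposed by 4 stops → need 4 stops darker.
Shutter speed: 1/2 → 1/4 → 1/8 → 1/15 → 1/30.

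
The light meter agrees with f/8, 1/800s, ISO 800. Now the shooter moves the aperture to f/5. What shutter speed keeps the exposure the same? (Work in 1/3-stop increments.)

1/2000s

Aperture: f/8 → f/7.1 → f/6.3 → f/5.6 → f/5 — 1 1/3 stops wider (brighter).
Need 1 1/3 stops darker from the shutter speed: 1/800 → 1/1000 → 1/1250 → 1/1600 → 1/2000.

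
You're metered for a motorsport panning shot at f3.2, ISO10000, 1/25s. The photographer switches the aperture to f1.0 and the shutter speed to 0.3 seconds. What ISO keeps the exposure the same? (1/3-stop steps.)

Aperture: f/3.2 → f/2.8 → f/2.5 → f/2.2 → f/2 → f/1.8 → f/1.6 → f/1.4 → f/1.2 → f/1.1 → f/1.0 — 3 1/3 stops wider (brighter).
Shutter speed: 1/25 → 1/20 → 1/15 → 1/13 → 1/10 → 1/8 → 1/6 → 1/5 → 1/4 → 0.3 — 3 stops slower (brighter).
Net change so far: 6 1/3 stops brighter. Offset with the ISO: 10000 → 8000 → 6400 → 5000 → 4000 → 3200 → 2500 → 2000 → 1600 → 1250 → 1000 → 800 → 640 → 500 → 400 → 320 → 250 → 200 → 160 → 125.

ISO 125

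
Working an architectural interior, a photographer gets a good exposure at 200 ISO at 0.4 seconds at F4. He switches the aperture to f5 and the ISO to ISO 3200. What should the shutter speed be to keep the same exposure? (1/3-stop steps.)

Aperture: f/4 → f/4.5 → f/5 — 2/3 stop smaller aperture (darker).
ISO: 200 → 250 → 320 → 400 → 500 → 640 → 800 → 1000 → 1250 → 1600 → 2000 → 2500 → 3200 — 4 stops higher (brighter).
Net change so far: 3 1/3 stops brighter. Offset with the shutter speed: 0.4 → 0.3 → 1/4 → 1/5 → 1/6 → 1/8 → 1/10 → 1/13 → 1/15 → 1/20 → 1/25.

1/25s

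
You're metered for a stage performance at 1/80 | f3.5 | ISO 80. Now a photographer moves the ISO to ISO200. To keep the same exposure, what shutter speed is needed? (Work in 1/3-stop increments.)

ISO: 80 → 100 → 125 → 160 → 200 — 1 1/3 stops raised (brighter).
Need 1 1/3 stops darker from the shutter speed: 1/80 → 1/100 → 1/125 → 1/160 → 1/200.

1/200s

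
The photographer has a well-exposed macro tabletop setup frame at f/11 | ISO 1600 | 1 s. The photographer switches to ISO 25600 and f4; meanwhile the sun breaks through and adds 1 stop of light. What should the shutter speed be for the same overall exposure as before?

1/250s

Scene light: 1 stop brighter.
ISO: 1600 → 3200 → 6400 → 12800 → 25600 — 4 stops raised (brighter).
Aperture: f/11 → f/8 → f/5.6 → f/4 — 3 stops opened up (brighter).
Net so far: 8 stops brighter. Shutter speed: 1 → 1/2 → 1/4 → 1/8 → 1/15 → 1/30 → 1/60 → 1/125 → 1/250.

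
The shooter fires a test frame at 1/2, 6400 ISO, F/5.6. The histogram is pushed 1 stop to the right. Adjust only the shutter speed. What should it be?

1/4s

Overexposed by 1 stop → need 1 stop darker.
Shutter speed: 1/2 → 1/4.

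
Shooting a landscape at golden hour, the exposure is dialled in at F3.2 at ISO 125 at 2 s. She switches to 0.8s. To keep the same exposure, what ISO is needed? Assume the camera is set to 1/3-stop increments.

ISO 320

Shutter speed: 2 → 1.6 → 1.3 → 1 → 0.8 — 1 1/3 stops faster (darker).
Need 1 1/3 stops brighter from the ISO: 125 → 160 → 200 → 250 → 320.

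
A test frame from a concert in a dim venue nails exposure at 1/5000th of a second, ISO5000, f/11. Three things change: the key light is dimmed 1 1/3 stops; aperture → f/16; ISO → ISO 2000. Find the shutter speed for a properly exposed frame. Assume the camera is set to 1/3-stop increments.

1/400s

Scene light: 1 1/3 stops darker.
Aperture: f/11 → f/13 → f/14 → f/16 — 1 stop stopped down (darker).
ISO: 5000 → 4000 → 3200 → 2500 → 2000 — 1 1/3 stops lower (darker).
Net so far: 3 2/3 stops darker. Shutter speed: 1/5000 → 1/4000 → 1/3200 → 1/2500 → 1/2000 → 1/1600 → 1/1250 → 1/1000 → 1/800 → 1/640 → 1/500 → 1/400.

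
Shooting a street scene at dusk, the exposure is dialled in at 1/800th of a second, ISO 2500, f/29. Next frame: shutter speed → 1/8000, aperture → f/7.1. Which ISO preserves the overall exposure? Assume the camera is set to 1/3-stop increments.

ISO 1600

Shutter speed: 1/800 → 1/1000 → 1/1250 → 1/1600 → 1/2000 → 1/2500 → 1/3200 → 1/4000 → 1/5000 → 1/6400 → 1/8000 — 3 1/3 stops shorter (darker).
Aperture: f/29 → f/25 → f/22 → f/20 → f/18 → f/16 → f/14 → f/13 → f/11 → f/10 → f/9 → f/8 → f/7.1 — 4 stops wider (brighter).
Net change so far: 2/3 stop brighter. Offset with the ISO: 2500 → 2000 → 1600.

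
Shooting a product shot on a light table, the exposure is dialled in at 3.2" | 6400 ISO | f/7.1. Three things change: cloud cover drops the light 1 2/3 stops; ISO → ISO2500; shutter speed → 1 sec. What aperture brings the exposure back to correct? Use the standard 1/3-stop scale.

Scene light: 1 2/3 stops darker.
ISO: 6400 → 5000 → 4000 → 3200 → 2500 — 1 1/3 stops dropped (darker).
Shutter speed: 3.2 → 2.5 → 2 → 1.6 → 1.3 → 1 — 1 2/3 stops faster (darker).
Net so far: 4 2/3 stops darker. Aperture: f/7.1 → f/6.3 → f/5.6 → f/5 → f/4.5 → f/4 → f/3.5 → f/3.2 → f/2.8 → f/2.5 → f/2.2 → f/2 → f/1.8 → f/1.6 → f/1.4.

f/1.4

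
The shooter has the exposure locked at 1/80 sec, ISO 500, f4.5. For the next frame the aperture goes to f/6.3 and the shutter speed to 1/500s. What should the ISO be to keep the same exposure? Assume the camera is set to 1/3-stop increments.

Aperture: f/4.5 → f/5 → f/5.6 → f/6.3 — 1 stop narrower (darker).
Shutter speed: 1/80 → 1/100 → 1/125 → 1/160 → 1/200 → 1/250 → 1/320 → 1/400 → 1/500 — 2 2/3 stops faster (darker).
Net change so far: 3 2/3 stops darker. Offset with the ISO: 500 → 640 → 800 → 1000 → 1250 → 1600 → 2000 → 2500 → 3200 → 4000 → 5000 → 6400.

ISO 6400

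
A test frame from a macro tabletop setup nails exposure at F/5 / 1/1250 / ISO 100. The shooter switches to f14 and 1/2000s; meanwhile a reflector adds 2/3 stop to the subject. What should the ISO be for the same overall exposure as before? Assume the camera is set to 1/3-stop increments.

Scene light: 2/3 stop brighter.
Aperture: f/5 → f/5.6 → f/6.3 → f/7.1 → f/8 → f/9 → f/10 → f/11 → f/13 → f/14 — 3 stops stopped down (darker).
Shutter speed: 1/1250 → 1/1600 → 1/2000 — 2/3 stop shorter (darker).
Net so far: 3 stops darker. ISO: 100 → 125 → 160 → 200 → 250 → 320 → 400 → 500 → 640 → 800.

ISO 800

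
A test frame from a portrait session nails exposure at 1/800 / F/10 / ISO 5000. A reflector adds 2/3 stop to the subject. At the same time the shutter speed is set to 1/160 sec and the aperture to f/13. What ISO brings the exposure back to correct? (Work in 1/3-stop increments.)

Scene light: 2/3 stop brighter.
Shutter speed: 1/800 → 1/640 → 1/500 → 1/400 → 1/320 → 1/250 → 1/200 → 1/160 — 2 1/3 stops longer (brighter).
Aperture: f/10 → f/11 → f/13 — 2/3 stop smaller aperture (darker).
Net so far: 2 1/3 stops brighter. ISO: 5000 → 4000 → 3200 → 2500 → 2000 → 1600 → 1250 → 1000.

ISO 1000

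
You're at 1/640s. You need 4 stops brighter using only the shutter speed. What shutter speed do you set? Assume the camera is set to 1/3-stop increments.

1/40s

Shutter speed: 1/640 → 1/500 → 1/400 → 1/320 → 1/250 → 1/200 → 1/160 → 1/125 → 1/100 → 1/80 → 1/60 → 1/50 → 1/40 — 4 stops slower (brighter).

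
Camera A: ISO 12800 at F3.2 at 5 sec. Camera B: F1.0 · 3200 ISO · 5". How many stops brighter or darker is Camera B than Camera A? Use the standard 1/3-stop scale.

Aperture: f/3.2 → f/2.8 → f/2.5 → f/2.2 → f/2 → f/1.8 → f/1.6 → f/1.4 → f/1.2 → f/1.1 → f/1.0 — 3 1/3 stops wider (brighter).
Shutter speed: unchanged.
ISO: 12800 → 10000 → 8000 → 6400 → 5000 → 4000 → 3200 — 2 stops dropped (darker).
Net: +3 1/3 −2 = +1 1/3 stops.

1 1/3 stops brighter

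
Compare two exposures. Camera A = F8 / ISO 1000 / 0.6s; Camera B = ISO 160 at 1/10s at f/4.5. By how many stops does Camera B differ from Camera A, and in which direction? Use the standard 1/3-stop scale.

Aperture: f/8 → f/7.1 → f/6.3 → f/5.6 → f/5 → f/4.5 — 1 2/3 stops opened up (brighter).
Shutter speed: 0.6 → 0.5 → 0.4 → 0.3 → 1/4 → 1/5 → 1/6 → 1/8 → 1/10 — 2 2/3 stops shorter (darker).
ISO: 1000 → 800 → 640 → 500 → 400 → 320 → 250 → 200 → 160 — 2 2/3 stops dropped (darker).
Net: +1 2/3 −2 2/3 −2 2/3 = −3 2/3 stops.

3 2/3 stops darker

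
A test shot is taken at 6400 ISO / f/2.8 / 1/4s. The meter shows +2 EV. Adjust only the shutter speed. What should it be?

1/15s

Overexposed by 2 stops → need 2 stops darker.
Shutter speed: 1/4 → 1/8 → 1/15.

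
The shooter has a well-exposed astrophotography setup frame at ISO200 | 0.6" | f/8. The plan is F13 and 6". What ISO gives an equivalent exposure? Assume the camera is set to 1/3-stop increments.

ISO 50

Aperture: f/8 → f/9 → f/10 → f/11 → f/13 — 1 1/3 stops smaller aperture (darker).
Shutter speed: 0.6 → 0.8 → 1 → 1.3 → 1.6 → 2 → 2.5 → 3.2 → 4 → 5 → 6 — 3 1/3 stops longer (brighter).
Net change so far: 2 stops brighter. Offset with the ISO: 200 → 160 → 125 → 100 → 80 → 64 → 50.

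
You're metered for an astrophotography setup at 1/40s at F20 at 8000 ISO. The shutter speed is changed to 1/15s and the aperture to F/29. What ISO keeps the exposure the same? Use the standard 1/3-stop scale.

Shutter speed: 1/40 → 1/30 → 1/25 → 1/20 → 1/15 — 1 1/3 stops longer (brighter).
Aperture: f/20 → f/22 → f/25 → f/29 — 1 stop smaller aperture (darker).
Net change so far: 1/3 stop brighter. Offset with the ISO: 8000 → 6400.

ISO 6400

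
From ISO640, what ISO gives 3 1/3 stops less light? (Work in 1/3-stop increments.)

ISO 64

ISO: 640 → 500 → 400 → 320 → 250 → 200 → 160 → 125 → 100 → 80 → 64 — 3 1/3 stops dropped (darker).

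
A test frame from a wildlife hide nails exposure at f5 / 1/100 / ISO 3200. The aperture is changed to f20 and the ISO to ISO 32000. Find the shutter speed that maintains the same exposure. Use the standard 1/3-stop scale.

Aperture: f/5 → f/5.6 → f/6.3 → f/7.1 → f/8 → f/9 → f/10 → f/11 → f/13 → f/14 → f/16 → f/18 → f/20 — 4 stops stopped down (darker).
ISO: 3200 → 4000 → 5000 → 6400 → 8000 → 10000 → 12800 → 16000 → 20000 → 25600 → 32000 — 3 1/3 stops higher (brighter).
Net change so far: 2/3 stop darker. Offset with the shutter speed: 1/100 → 1/80 → 1/60.

1/60s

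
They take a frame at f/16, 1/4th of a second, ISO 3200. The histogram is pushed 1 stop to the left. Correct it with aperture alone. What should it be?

Underexposed by 1 stop → need 1 stop brighter.
Aperture: f/16 → f/11.

f/11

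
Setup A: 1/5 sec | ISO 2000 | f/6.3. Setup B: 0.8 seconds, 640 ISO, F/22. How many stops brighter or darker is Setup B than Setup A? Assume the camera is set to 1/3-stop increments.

3 1/3 stops darker

Aperture: f/6.3 → f/7.1 → f/8 → f/9 → f/10 → f/11 → f/13 → f/14 → f/16 → f/18 → f/20 → f/22 — 3 2/3 stops stopped down (darker).
Shutter speed: 1/5 → 1/4 → 0.3 → 0.4 → 0.5 → 0.6 → 0.8 — 2 stops slower (brighter).
ISO: 2000 → 1600 → 1250 → 1000 → 800 → 640 — 1 2/3 stops lower (darker).
Net: −3 2/3 +2 −1 2/3 = −3 1/3 stops.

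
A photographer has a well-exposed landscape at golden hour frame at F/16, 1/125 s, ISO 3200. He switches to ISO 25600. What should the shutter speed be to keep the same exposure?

ISO: 3200 → 6400 → 12800 → 25600 — 3 stops raised (brighter).
Need 3 stops darker from the shutter speed: 1/125 → 1/250 → 1/500 → 1/1000.

1/1000s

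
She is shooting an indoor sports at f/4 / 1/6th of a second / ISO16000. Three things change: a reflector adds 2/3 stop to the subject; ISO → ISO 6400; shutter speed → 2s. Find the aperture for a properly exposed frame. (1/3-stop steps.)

Scene light: 2/3 stop brighter.
ISO: 16000 → 12800 → 10000 → 8000 → 6400 — 1 1/3 stops dropped (darker).
Shutter speed: 1/6 → 1/5 → 1/4 → 0.3 → 0.4 → 0.5 → 0.6 → 0.8 → 1 → 1.3 → 1.6 → 2 — 3 2/3 stops slower (brighter).
Net so far: 3 stops brighter. Aperture: f/4 → f/4.5 → f/5 → f/5.6 → f/6.3 → f/7.1 → f/8 → f/9 → f/10 → f/11.

f/11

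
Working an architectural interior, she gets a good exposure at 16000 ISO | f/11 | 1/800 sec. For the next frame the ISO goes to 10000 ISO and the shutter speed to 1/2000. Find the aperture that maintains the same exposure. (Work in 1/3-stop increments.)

f/5.6

ISO: 16000 → 12800 → 10000 — 2/3 stop dropped (darker).
Shutter speed: 1/800 → 1/1000 → 1/1250 → 1/1600 → 1/2000 — 1 1/3 stops shorter (darker).
Net change so far: 2 stops darker. Offset with the aperture: f/11 → f/10 → f/9 → f/8 → f/7.1 → f/6.3 → f/5.6.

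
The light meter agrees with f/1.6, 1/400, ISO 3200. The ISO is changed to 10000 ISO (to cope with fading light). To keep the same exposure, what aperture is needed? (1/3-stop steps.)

f/2.8

ISO: 3200 → 4000 → 5000 → 6400 → 8000 → 10000 — 1 2/3 stops higher (brighter).
Need 1 2/3 stops darker from the aperture: f/1.6 → f/1.8 → f/2 → f/2.2 → f/2.5 → f/2.8.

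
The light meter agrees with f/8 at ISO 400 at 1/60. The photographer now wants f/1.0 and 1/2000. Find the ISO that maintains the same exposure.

ISO 200

Aperture: f/8 → f/5.6 → f/4 → f/2.8 → f/2 → f/1.4 → f/1.0 — 6 stops opened up (brighter).
Shutter speed: 1/60 → 1/125 → 1/250 → 1/500 → 1/1000 → 1/2000 — 5 stops shorter (darker).
Net change so far: 1 stop brighter. Offset with the ISO: 400 → 200.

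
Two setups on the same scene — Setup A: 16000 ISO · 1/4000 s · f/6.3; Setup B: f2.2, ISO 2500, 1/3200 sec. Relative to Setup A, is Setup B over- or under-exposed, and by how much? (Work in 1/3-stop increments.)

Aperture: f/6.3 → f/5.6 → f/5 → f/4.5 → f/4 → f/3.5 → f/3.2 → f/2.8 → f/2.5 → f/2.2 — 3 stops wider (brighter).
Shutter speed: 1/4000 → 1/3200 — 1/3 stop slower (brighter).
ISO: 16000 → 12800 → 10000 → 8000 → 6400 → 5000 → 4000 → 3200 → 2500 — 2 2/3 stops lower (darker).
Net: +3 +1/3 −2 2/3 = +2/3 stops.

2/3 stop brighter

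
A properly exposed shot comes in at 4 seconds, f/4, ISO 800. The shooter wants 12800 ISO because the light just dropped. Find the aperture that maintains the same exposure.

ISO: 800 → 1600 → 3200 → 6400 → 12800 — 4 stops raised (brighter).
Need 4 stops darker from the aperture: f/4 → f/5.6 → f/8 → f/11 → f/16.

f/16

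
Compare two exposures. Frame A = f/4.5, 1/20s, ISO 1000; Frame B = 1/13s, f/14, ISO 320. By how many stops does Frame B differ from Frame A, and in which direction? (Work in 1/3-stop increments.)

Aperture: f/4.5 → f/5 → f/5.6 → f/6.3 → f/7.1 → f/8 → f/9 → f/10 → f/11 → f/13 → f/14 — 3 1/3 stops smaller aperture (darker).
Shutter speed: 1/20 → 1/15 → 1/13 — 2/3 stop slower (brighter).
ISO: 1000 → 800 → 640 → 500 → 400 → 320 — 1 2/3 stops lower (darker).
Net: −3 1/3 +2/3 −1 2/3 = −4 1/3 stops.

4 1/3 stops darker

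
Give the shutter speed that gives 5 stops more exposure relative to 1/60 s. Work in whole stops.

1/2s

Shutter speed: 1/60 → 1/30 → 1/15 → 1/8 → 1/4 → 1/2 — 5 stops slower (brighter).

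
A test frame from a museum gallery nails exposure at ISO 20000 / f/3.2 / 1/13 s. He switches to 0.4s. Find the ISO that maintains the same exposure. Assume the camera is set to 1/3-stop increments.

Shutter speed: 1/13 → 1/10 → 1/8 → 1/6 → 1/5 → 1/4 → 0.3 → 0.4 — 2 1/3 stops longer (brighter).
Need 2 1/3 stops darker from the ISO: 20000 → 16000 → 12800 → 10000 → 8000 → 6400 → 5000 → 4000.

ISO 4000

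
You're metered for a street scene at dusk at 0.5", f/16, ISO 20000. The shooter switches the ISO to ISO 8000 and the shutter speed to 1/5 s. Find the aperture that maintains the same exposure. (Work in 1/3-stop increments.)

ISO: 20000 → 16000 → 12800 → 10000 → 8000 — 1 1/3 stops lower (darker).
Shutter speed: 0.5 → 0.4 → 0.3 → 1/4 → 1/5 — 1 1/3 stops faster (darker).
Net change so far: 2 2/3 stops darker. Offset with the aperture: f/16 → f/14 → f/13 → f/11 → f/10 → f/9 → f/8 → f/7.1 → f/6.3.

f/6.3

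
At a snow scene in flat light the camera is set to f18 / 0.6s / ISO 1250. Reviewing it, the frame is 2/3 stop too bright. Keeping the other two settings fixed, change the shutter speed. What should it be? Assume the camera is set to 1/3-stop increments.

Overexposed by 2/3 stop → need 2/3 stop darker.
Shutter speed: 0.6 → 0.5 → 0.4.

0.4 s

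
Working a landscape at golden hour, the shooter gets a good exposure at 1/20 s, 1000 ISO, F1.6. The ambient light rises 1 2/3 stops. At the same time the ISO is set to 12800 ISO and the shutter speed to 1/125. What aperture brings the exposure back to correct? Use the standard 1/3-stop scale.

f/4

Scene light: 1 2/3 stops brighter.
ISO: 1000 → 1250 → 1600 → 2000 → 2500 → 3200 → 4000 → 5000 → 6400 → 8000 → 10000 → 12800 — 3 2/3 stops raised (brighter).
Shutter speed: 1/20 → 1/25 → 1/30 → 1/40 → 1/50 → 1/60 → 1/80 → 1/100 → 1/125 — 2 2/3 stops faster (darker).
Net so far: 2 2/3 stops brighter. Aperture: f/1.6 → f/1.8 → f/2 → f/2.2 → f/2.5 → f/2.8 → f/3.2 → f/3.5 → f/4.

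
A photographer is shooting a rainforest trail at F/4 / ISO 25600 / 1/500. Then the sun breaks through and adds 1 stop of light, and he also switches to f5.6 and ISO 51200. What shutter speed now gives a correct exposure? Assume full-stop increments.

Scene light: 1 stop brighter.
Aperture: f/4 → f/5.6 — 1 stop narrower (darker).
ISO: 25600 → 51200 — 1 stop raised (brighter).
Net so far: 1 stop brighter. Shutter speed: 1/500 → 1/1000.

1/1000s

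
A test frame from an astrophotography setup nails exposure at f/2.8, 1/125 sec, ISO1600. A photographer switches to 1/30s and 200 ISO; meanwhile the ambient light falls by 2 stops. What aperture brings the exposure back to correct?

f/1.0

Scene light: 2 stops darker.
Shutter speed: 1/125 → 1/60 → 1/30 — 2 stops longer (brighter).
ISO: 1600 → 800 → 400 → 200 — 3 stops dropped (darker).
Net so far: 3 stops darker. Aperture: f/2.8 → f/2 → f/1.4 → f/1.0.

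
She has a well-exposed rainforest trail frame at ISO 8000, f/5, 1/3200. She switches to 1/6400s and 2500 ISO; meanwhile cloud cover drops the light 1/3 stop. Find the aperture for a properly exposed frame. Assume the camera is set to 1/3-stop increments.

Scene light: 1/3 stop darker.
Shutter speed: 1/3200 → 1/4000 → 1/5000 → 1/6400 — 1 stop shorter (darker).
ISO: 8000 → 6400 → 5000 → 4000 → 3200 → 2500 — 1 2/3 stops lower (darker).
Net so far: 3 stops darker. Aperture: f/5 → f/4.5 → f/4 → f/3.5 → f/3.2 → f/2.8 → f/2.5 → f/2.2 → f/2 → f/1.8.

f/1.8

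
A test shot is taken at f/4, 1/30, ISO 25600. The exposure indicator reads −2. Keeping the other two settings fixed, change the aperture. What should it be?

f/2

Underexposed by 2 stops → need 2 stops brighter.
Aperture: f/4 → f/2.8 → f/2.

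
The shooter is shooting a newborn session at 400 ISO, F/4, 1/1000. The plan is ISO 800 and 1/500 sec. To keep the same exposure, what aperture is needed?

f/8

ISO: 400 → 800 — 1 stop higher (brighter).
Shutter speed: 1/1000 → 1/500 — 1 stop longer (brighter).
Net change so far: 2 stops brighter. Offset with the aperture: f/4 → f/5.6 → f/8.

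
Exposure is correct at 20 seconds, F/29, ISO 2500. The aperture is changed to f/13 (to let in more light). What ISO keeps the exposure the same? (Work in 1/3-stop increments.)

Aperture: f/29 → f/25 → f/22 → f/20 → f/18 → f/16 → f/14 → f/13 — 2 1/3 stops opened up (brighter).
Need 2 1/3 stops darker from the ISO: 2500 → 2000 → 1600 → 1250 → 1000 → 800 → 640 → 500.

ISO 500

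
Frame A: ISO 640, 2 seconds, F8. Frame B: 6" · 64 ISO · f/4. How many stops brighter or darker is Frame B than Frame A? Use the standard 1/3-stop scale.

1/3 stop brighter

Aperture: f/8 → f/7.1 → f/6.3 → f/5.6 → f/5 → f/4.5 → f/4 — 2 stops wider (brighter).
Shutter speed: 2 → 2.5 → 3.2 → 4 → 5 → 6 — 1 2/3 stops longer (brighter).
ISO: 640 → 500 → 400 → 320 → 250 → 200 → 160 → 125 → 100 → 80 → 64 — 3 1/3 stops dropped (darker).
Net: +2 +1 2/3 −3 1/3 = +1/3 stops.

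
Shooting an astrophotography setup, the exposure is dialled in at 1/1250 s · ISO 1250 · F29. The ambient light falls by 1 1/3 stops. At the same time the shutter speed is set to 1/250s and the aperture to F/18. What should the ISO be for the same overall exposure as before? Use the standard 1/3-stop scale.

Scene light: 1 1/3 stops darker.
Shutter speed: 1/1250 → 1/1000 → 1/800 → 1/640 → 1/500 → 1/400 → 1/320 → 1/250 — 2 1/3 stops slower (brighter).
Aperture: f/29 → f/25 → f/22 → f/20 → f/18 — 1 1/3 stops wider (brighter).
Net so far: 2 1/3 stops brighter. ISO: 1250 → 1000 → 800 → 640 → 500 → 400 → 320 → 250.

ISO 250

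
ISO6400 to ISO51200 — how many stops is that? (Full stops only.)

6400 → 12800 → 25600 → 51200 — count the steps: 3 stops.

3 stops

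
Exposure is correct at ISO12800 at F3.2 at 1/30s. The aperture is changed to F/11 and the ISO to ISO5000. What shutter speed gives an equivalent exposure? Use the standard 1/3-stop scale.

Aperture: f/3.2 → f/3.5 → f/4 → f/4.5 → f/5 → f/5.6 → f/6.3 → f/7.1 → f/8 → f/9 → f/10 → f/11 — 3 2/3 stops stopped down (darker).
ISO: 12800 → 10000 → 8000 → 6400 → 5000 — 1 1/3 stops dropped (darker).
Net change so far: 5 stops darker. Offset with the shutter speed: 1/30 → 1/25 → 1/20 → 1/15 → 1/13 → 1/10 → 1/8 → 1/6 → 1/5 → 1/4 → 0.3 → 0.4 → 0.5 → 0.6 → 0.8 → 1.

1 s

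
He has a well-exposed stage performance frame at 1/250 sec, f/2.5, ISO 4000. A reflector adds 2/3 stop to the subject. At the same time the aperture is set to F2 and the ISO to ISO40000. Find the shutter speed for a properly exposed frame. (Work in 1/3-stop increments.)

Scene light: 2/3 stop brighter.
Aperture: f/2.5 → f/2.2 → f/2 — 2/3 stop opened up (brighter).
ISO: 4000 → 5000 → 6400 → 8000 → 10000 → 12800 → 16000 → 20000 → 25600 → 32000 → 40000 — 3 1/3 stops higher (brighter).
Net so far: 4 2/3 stops brighter. Shutter speed: 1/250 → 1/320 → 1/400 → 1/500 → 1/640 → 1/800 → 1/1000 → 1/1250 → 1/1600 → 1/2000 → 1/2500 → 1/3200 → 1/4000 → 1/5000 → 1/6400.

1/6400s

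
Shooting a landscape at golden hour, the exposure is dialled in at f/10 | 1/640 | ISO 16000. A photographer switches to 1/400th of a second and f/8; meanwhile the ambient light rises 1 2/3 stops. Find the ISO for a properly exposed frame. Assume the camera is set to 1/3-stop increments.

Scene light: 1 2/3 stops brighter.
Shutter speed: 1/640 → 1/500 → 1/400 — 2/3 stop longer (brighter).
Aperture: f/10 → f/9 → f/8 — 2/3 stop larger aperture (brighter).
Net so far: 3 stops brighter. ISO: 16000 → 12800 → 10000 → 8000 → 6400 → 5000 → 4000 → 3200 → 2500 → 2000.

ISO 2000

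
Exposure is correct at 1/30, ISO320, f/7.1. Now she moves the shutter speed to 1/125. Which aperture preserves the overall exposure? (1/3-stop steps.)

Shutter speed: 1/30 → 1/40 → 1/50 → 1/60 → 1/80 → 1/100 → 1/125 — 2 stops shorter (darker).
Need 2 stops brighter from the aperture: f/7.1 → f/6.3 → f/5.6 → f/5 → f/4.5 → f/4 → f/3.5.

f/3.5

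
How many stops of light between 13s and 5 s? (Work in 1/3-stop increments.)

13 → 10 → 8 → 6 → 5 — count the steps: 4 third-stops = 1 1/3 stops.

1 1/3 stops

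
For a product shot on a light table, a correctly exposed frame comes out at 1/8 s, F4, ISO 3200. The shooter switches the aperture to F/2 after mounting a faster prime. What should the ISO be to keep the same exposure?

Aperture: f/4 → f/2.8 → f/2 — 2 stops wider (brighter).
Need 2 stops darker from the ISO: 3200 → 1600 → 800.

ISO 800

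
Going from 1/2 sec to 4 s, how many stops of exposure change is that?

3 stops

1/2 → 1 → 2 → 4 — count the steps: 3 stops.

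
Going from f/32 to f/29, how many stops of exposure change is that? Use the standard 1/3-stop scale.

1/3 stop

f/32 → f/29 — count the steps: 1 third-stops = 1/3 stop.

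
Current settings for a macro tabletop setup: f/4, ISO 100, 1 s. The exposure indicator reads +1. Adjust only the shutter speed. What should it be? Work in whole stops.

Overexposed by 1 stop → need 1 stop darker.
Shutter speed: 1 → 1/2.

1/2s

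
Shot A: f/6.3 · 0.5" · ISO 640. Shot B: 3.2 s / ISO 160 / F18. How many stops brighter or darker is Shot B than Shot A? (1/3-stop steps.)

2 1/3 stops darker

Aperture: f/6.3 → f/7.1 → f/8 → f/9 → f/10 → f/11 → f/13 → f/14 → f/16 → f/18 — 3 stops stopped down (darker).
Shutter speed: 0.5 → 0.6 → 0.8 → 1 → 1.3 → 1.6 → 2 → 2.5 → 3.2 — 2 2/3 stops longer (brighter).
ISO: 640 → 500 → 400 → 320 → 250 → 200 → 160 — 2 stops dropped (darker).
Net: −3 +2 2/3 −2 = −2 1/3 stops.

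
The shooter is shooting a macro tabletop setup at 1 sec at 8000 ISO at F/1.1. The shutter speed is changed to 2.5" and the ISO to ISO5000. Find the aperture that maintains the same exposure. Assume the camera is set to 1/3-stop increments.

Shutter speed: 1 → 1.3 → 1.6 → 2 → 2.5 — 1 1/3 stops longer (brighter).
ISO: 8000 → 6400 → 5000 — 2/3 stop dropped (darker).
Net change so far: 2/3 stop brighter. Offset with the aperture: f/1.1 → f/1.2 → f/1.4.

f/1.4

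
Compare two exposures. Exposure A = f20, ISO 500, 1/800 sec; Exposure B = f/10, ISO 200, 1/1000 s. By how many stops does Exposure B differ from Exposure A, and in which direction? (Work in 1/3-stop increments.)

Aperture: f/20 → f/18 → f/16 → f/14 → f/13 → f/11 → f/10 — 2 stops opened up (brighter).
Shutter speed: 1/800 → 1/1000 — 1/3 stop shorter (darker).
ISO: 500 → 400 → 320 → 250 → 200 — 1 1/3 stops dropped (darker).
Net: +2 −1/3 −1 1/3 = +1/3 stops.

1/3 stop brighter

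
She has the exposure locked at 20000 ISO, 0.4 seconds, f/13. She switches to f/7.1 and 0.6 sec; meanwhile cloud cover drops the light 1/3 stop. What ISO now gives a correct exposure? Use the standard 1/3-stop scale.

ISO 5000

Scene light: 1/3 stop darker.
Aperture: f/13 → f/11 → f/10 → f/9 → f/8 → f/7.1 — 1 2/3 stops wider (brighter).
Shutter speed: 0.4 → 0.5 → 0.6 — 2/3 stop longer (brighter).
Net so far: 2 stops brighter. ISO: 20000 → 16000 → 12800 → 10000 → 8000 → 6400 → 5000.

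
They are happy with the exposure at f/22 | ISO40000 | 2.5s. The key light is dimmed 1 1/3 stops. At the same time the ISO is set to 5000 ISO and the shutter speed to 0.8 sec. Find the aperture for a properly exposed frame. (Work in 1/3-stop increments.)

f/2.8

Scene light: 1 1/3 stops darker.
ISO: 40000 → 32000 → 25600 → 20000 → 16000 → 12800 → 10000 → 8000 → 6400 → 5000 — 3 stops dropped (darker).
Shutter speed: 2.5 → 2 → 1.6 → 1.3 → 1 → 0.8 — 1 2/3 stops faster (darker).
Net so far: 6 stops darker. Aperture: f/22 → f/20 → f/18 → f/16 → f/14 → f/13 → f/11 → f/10 → f/9 → f/8 → f/7.1 → f/6.3 → f/5.6 → f/5 → f/4.5 → f/4 → f/3.5 → f/3.2 → f/2.8.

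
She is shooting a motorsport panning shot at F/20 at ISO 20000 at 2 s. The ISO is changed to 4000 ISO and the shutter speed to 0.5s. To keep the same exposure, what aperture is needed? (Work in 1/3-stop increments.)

ISO: 20000 → 16000 → 12800 → 10000 → 8000 → 6400 → 5000 → 4000 — 2 1/3 stops dropped (darker).
Shutter speed: 2 → 1.6 → 1.3 → 1 → 0.8 → 0.6 → 0.5 — 2 stops faster (darker).
Net change so far: 4 1/3 stops darker. Offset with the aperture: f/20 → f/18 → f/16 → f/14 → f/13 → f/11 → f/10 → f/9 → f/8 → f/7.1 → f/6.3 → f/5.6 → f/5 → f/4.5.

f/4.5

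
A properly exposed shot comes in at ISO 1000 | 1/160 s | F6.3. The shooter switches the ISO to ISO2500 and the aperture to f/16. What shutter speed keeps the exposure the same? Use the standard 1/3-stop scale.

1/60s

ISO: 1000 → 1250 → 1600 → 2000 → 2500 — 1 1/3 stops raised (brighter).
Aperture: f/6.3 → f/7.1 → f/8 → f/9 → f/10 → f/11 → f/13 → f/14 → f/16 — 2 2/3 stops smaller aperture (darker).
Net change so far: 1 1/3 stops darker. Offset with the shutter speed: 1/160 → 1/125 → 1/100 → 1/80 → 1/60.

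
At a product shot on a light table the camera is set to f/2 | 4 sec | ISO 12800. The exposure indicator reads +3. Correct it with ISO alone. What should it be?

Overexposed by 3 stops → need 3 stops darker.
ISO: 12800 → 6400 → 3200 → 1600.

ISO 1600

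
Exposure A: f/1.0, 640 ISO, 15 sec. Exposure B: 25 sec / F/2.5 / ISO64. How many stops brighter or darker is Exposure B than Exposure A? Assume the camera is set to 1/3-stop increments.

Aperture: f/1.0 → f/1.1 → f/1.2 → f/1.4 → f/1.6 → f/1.8 → f/2 → f/2.2 → f/2.5 — 2 2/3 stops narrower (darker).
Shutter speed: 15 → 20 → 25 — 2/3 stop longer (brighter).
ISO: 640 → 500 → 400 → 320 → 250 → 200 → 160 → 125 → 100 → 80 → 64 — 3 1/3 stops lower (darker).
Net: −2 2/3 +2/3 −3 1/3 = −5 1/3 stops.

5 1/3 stops darker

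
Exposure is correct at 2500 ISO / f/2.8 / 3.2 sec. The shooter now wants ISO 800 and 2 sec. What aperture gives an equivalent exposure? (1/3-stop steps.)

ISO: 2500 → 2000 → 1600 → 1250 → 1000 → 800 — 1 2/3 stops lower (darker).
Shutter speed: 3.2 → 2.5 → 2 — 2/3 stop faster (darker).
Net change so far: 2 1/3 stops darker. Offset with the aperture: f/2.8 → f/2.5 → f/2.2 → f/2 → f/1.8 → f/1.6 → f/1.4 → f/1.2.

f/1.2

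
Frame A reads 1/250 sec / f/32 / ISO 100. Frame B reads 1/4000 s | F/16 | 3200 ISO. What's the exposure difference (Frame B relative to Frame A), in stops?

Aperture: f/32 → f/22 → f/16 — 2 stops opened up (brighter).
Shutter speed: 1/250 → 1/500 → 1/1000 → 1/2000 → 1/4000 — 4 stops faster (darker).
ISO: 100 → 200 → 400 → 800 → 1600 → 3200 — 5 stops raised (brighter).
Net: +2 −4 +5 = +3 stops.

3 stops brighter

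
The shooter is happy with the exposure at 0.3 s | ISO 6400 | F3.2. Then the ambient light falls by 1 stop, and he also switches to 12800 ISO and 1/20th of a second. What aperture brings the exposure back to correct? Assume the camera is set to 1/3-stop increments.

f/1.2

Scene light: 1 stop darker.
ISO: 6400 → 8000 → 10000 → 12800 — 1 stop higher (brighter).
Shutter speed: 0.3 → 1/4 → 1/5 → 1/6 → 1/8 → 1/10 → 1/13 → 1/15 → 1/20 — 2 2/3 stops shorter (darker).
Net so far: 2 2/3 stops darker. Aperture: f/3.2 → f/2.8 → f/2.5 → f/2.2 → f/2 → f/1.8 → f/1.6 → f/1.4 → f/1.2.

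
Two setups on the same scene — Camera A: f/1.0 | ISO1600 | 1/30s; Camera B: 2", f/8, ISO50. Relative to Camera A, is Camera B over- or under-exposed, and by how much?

Aperture: f/1.0 → f/1.4 → f/2 → f/2.8 → f/4 → f/5.6 → f/8 — 6 stops narrower (darker).
Shutter speed: 1/30 → 1/15 → 1/8 → 1/4 → 1/2 → 1 → 2 — 6 stops slower (brighter).
ISO: 1600 → 800 → 400 → 200 → 100 → 50 — 5 stops dropped (darker).
Net: −6 +6 −5 = −5 stops.

5 stops darker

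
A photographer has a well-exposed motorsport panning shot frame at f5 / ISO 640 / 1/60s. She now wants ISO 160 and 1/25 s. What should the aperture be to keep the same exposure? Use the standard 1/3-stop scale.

ISO: 640 → 500 → 400 → 320 → 250 → 200 → 160 — 2 stops dropped (darker).
Shutter speed: 1/60 → 1/50 → 1/40 → 1/30 → 1/25 — 1 1/3 stops longer (brighter).
Net change so far: 2/3 stop darker. Offset with the aperture: f/5 → f/4.5 → f/4.

f/4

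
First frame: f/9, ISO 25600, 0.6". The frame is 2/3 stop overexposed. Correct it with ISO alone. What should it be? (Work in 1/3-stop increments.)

ISO 16000

Overexposed by 2/3 stop → need 2/3 stop darker.
ISO: 25600 → 20000 → 16000.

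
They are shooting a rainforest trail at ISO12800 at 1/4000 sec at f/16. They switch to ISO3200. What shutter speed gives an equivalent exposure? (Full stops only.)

1/1000s

ISO: 12800 → 6400 → 3200 — 2 stops lower (darker).
Need 2 stops brighter from the shutter speed: 1/4000 → 1/2000 → 1/1000.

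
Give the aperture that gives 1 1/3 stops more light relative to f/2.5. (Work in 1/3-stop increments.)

f/1.6

Aperture: f/2.5 → f/2.2 → f/2 → f/1.8 → f/1.6 — 1 1/3 stops opened up (brighter).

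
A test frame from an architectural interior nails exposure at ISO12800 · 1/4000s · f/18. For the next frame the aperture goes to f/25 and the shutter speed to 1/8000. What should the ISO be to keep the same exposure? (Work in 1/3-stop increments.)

Aperture: f/18 → f/20 → f/22 → f/25 — 1 stop stopped down (darker).
Shutter speed: 1/4000 → 1/5000 → 1/6400 → 1/8000 — 1 stop faster (darker).
Net change so far: 2 stops darker. Offset with the ISO: 12800 → 16000 → 20000 → 25600 → 32000 → 40000 → 51200.

ISO 51200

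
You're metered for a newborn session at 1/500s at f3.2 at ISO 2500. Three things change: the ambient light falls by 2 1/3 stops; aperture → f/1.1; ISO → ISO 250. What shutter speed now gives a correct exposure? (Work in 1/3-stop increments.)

1/80s

Scene light: 2 1/3 stops darker.
Aperture: f/3.2 → f/2.8 → f/2.5 → f/2.2 → f/2 → f/1.8 → f/1.6 → f/1.4 → f/1.2 → f/1.1 — 3 stops wider (brighter).
ISO: 2500 → 2000 → 1600 → 1250 → 1000 → 800 → 640 → 500 → 400 → 320 → 250 — 3 1/3 stops dropped (darker).
Net so far: 2 2/3 stops darker. Shutter speed: 1/500 → 1/400 → 1/320 → 1/250 → 1/200 → 1/160 → 1/125 → 1/100 → 1/80.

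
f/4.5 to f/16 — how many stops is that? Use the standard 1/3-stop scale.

3 2/3 stops

f/4.5 → f/5 → f/5.6 → f/6.3 → f/7.1 → f/8 → f/9 → f/10 → f/11 → f/13 → f/14 → f/16 — count the steps: 11 third-stops = 3 2/3 stops.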